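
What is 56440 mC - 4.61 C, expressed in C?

51.83 C

In C:
  56440 mC = 56440 × 10^-3 C = 56.44
  4.61 C → 4.61
Difference: 56.44 - 4.61 = 51.83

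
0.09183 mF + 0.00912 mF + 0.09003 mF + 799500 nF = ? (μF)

990.48 μF

In μF:
  0.09183 mF = 0.09183 × 10^3 μF = 91.83
  0.00912 mF = 0.00912 × 10^3 μF = 9.12
  0.09003 mF = 0.09003 × 10^3 μF = 90.03
  799500 nF = 799500 × 10^-3 μF = 799.5
Sum: 91.83 + 9.12 + 90.03 + 799.5 = 990.48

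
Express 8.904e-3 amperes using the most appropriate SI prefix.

8.904 milliamperes

= 8.904e-3 amperes; 1e-3 is milli.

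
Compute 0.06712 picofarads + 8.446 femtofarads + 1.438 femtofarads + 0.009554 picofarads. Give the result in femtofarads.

In femtofarads:
  0.06712 picofarads = 0.06712e3 femtofarads = 67.12
  8.446 femtofarads → 8.446
  1.438 femtofarads → 1.438
  0.009554 picofarads = 0.009554e3 femtofarads = 9.554
Sum: 67.12 + 8.446 + 1.438 + 9.554 = 86.558

86.558 femtofarads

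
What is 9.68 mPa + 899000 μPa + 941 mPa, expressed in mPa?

In mPa:
  9.68 mPa → 9.68
  899000 μPa = 899000 × 10⁻³ mPa = 899
  941 mPa → 941
Sum: 9.68 + 899 + 941 = 1849.68

1849.68 mPa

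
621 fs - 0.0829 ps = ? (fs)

In fs:
  621 fs → 621
  0.0829 ps = 0.0829e3 fs = 82.9
Difference: 621 - 82.9 = 538.1

538.1 fs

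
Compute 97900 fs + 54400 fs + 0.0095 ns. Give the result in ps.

In ps:
  97900 fs = 97900 × 10⁻³ ps = 97.9
  54400 fs = 54400 × 10⁻³ ps = 54.4
  0.0095 ns = 0.0095 × 10³ ps = 9.5
Sum: 97.9 + 54.4 + 9.5 = 161.8

161.8 ps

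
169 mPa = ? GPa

milli = 10⁻³, giga = 10⁹; factor is 10⁻¹².
169 × 10⁻¹² = 0.000000000169

0.000000000169 GPa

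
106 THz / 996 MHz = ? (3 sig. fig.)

106000

(106 × 10^12) / (996 × 10^6) = 0.1064 × 10^6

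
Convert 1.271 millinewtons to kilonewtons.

milli = 10^-3, kilo = 10^3; factor is 10^-6.
1.271 × 10^-6 = 0.000001271

0.000001271 kilonewtons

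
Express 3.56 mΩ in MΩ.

0.00000000356 MΩ

milli = 1e-3, mega = 1e6; factor is 1e-9.
3.56 × 1e-9 = 0.00000000356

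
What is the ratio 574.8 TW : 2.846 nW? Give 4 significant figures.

202000000000000000000000

(574.8e12) / (2.846e-9) = 201.97e21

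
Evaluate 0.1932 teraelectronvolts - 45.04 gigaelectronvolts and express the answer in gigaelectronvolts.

In gigaelectronvolts:
  0.1932 teraelectronvolts = 0.1932 × 10^3 gigaelectronvolts = 193.2
  45.04 gigaelectronvolts → 45.04
Difference: 193.2 - 45.04 = 148.16

148.16 gigaelectronvolts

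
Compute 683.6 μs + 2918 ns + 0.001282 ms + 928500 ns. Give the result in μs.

1616.3 μs

In μs:
  683.6 μs → 683.6
  2918 ns = 2918 × 10⁻³ μs = 2.918
  0.001282 ms = 0.001282 × 10³ μs = 1.282
  928500 ns = 928500 × 10⁻³ μs = 928.5
Sum: 683.6 + 2.918 + 1.282 + 928.5 = 1616.3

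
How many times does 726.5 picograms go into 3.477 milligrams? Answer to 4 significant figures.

4786000

(3.477e-3) / (726.5e-12) = 0.004786e9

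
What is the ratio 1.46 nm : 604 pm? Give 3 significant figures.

2.42

(1.46 × 10⁻⁹) / (604 × 10⁻¹²) = 0.002417 × 10³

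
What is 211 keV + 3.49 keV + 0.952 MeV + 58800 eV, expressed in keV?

In keV:
  211 keV → 211
  3.49 keV → 3.49
  0.952 MeV = 0.952e3 keV = 952
  58800 eV = 58800e-3 keV = 58.8
Sum: 211 + 3.49 + 952 + 58.8 = 1225.29

1225.29 keV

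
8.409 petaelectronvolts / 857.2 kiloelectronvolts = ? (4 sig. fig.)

9810000000

(8.409 × 10^15) / (857.2 × 10^3) = 0.0098098 × 10^12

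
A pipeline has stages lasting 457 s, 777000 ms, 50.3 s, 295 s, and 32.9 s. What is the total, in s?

1612.2 s

In s:
  457 s → 457
  777000 ms = 777000 × 10^-3 s = 777
  50.3 s → 50.3
  295 s → 295
  32.9 s → 32.9
Sum: 457 + 777 + 50.3 + 295 + 32.9 = 1612.2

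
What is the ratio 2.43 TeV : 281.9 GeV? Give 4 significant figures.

8.620

(2.43 × 10^12) / (281.9 × 10^9) = 0.0086201 × 10^3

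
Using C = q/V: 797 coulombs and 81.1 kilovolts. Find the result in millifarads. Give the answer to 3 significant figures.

(797) / (81.1e3) = 9.8274e-3 F

9.83 millifarads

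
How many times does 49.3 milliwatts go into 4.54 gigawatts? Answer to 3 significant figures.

92100000000

(4.54 × 10⁹) / (49.3 × 10⁻³) = 0.09209 × 10¹²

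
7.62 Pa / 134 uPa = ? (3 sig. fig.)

56900

(7.62) / (134 × 10^-6) = 0.05687 × 10^6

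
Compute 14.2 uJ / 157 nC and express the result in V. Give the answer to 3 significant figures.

90.4 V

(14.2 × 10^-6) / (157 × 10^-9) = 0.090446 × 10^3 V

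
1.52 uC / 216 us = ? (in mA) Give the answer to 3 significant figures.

7.04 mA

(1.52 × 10^-6) / (216 × 10^-6) = 0.007037 A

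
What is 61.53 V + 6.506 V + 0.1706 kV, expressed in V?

238.636 V

In V:
  61.53 V → 61.53
  6.506 V → 6.506
  0.1706 kV = 0.1706e3 V = 170.6
Sum: 61.53 + 6.506 + 170.6 = 238.636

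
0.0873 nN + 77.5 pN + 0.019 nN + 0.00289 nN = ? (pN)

186.69 pN

In pN:
  0.0873 nN = 0.0873e3 pN = 87.3
  77.5 pN → 77.5
  0.019 nN = 0.019e3 pN = 19
  0.00289 nN = 0.00289e3 pN = 2.89
Sum: 87.3 + 77.5 + 19 + 2.89 = 186.69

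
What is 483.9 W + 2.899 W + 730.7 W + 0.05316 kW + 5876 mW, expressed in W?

In W:
  483.9 W → 483.9
  2.899 W → 2.899
  730.7 W → 730.7
  0.05316 kW = 0.05316e3 W = 53.16
  5876 mW = 5876e-3 W = 5.876
Sum: 483.9 + 2.899 + 730.7 + 53.16 + 5.876 = 1276.535

1276.535 W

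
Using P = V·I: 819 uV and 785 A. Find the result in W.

819 × 10⁻⁶ × 785 = 642915 × 10⁻⁶ W

0.642915 W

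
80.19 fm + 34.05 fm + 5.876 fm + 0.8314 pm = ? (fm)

In fm:
  80.19 fm → 80.19
  34.05 fm → 34.05
  5.876 fm → 5.876
  0.8314 pm = 0.8314 × 10^3 fm = 831.4
Sum: 80.19 + 34.05 + 5.876 + 831.4 = 951.516

951.516 fm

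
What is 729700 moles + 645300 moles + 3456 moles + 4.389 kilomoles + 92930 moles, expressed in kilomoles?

1475.775 kilomoles

In kilomoles:
  729700 moles = 729700 × 10⁻³ kilomoles = 729.7
  645300 moles = 645300 × 10⁻³ kilomoles = 645.3
  3456 moles = 3456 × 10⁻³ kilomoles = 3.456
  4.389 kilomoles → 4.389
  92930 moles = 92930 × 10⁻³ kilomoles = 92.93
Sum: 729.7 + 645.3 + 3.456 + 4.389 + 92.93 = 1475.775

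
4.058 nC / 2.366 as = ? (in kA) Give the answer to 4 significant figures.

(4.058 × 10^-9) / (2.366 × 10^-18) = 1.71513 × 10^9 A

1715000 kA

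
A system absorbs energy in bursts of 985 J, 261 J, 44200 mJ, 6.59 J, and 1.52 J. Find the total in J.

1298.31 J

In J:
  985 J → 985
  261 J → 261
  44200 mJ = 44200 × 10^-3 J = 44.2
  6.59 J → 6.59
  1.52 J → 1.52
Sum: 985 + 261 + 44.2 + 6.59 + 1.52 = 1298.31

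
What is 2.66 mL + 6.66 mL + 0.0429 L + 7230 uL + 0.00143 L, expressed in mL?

In mL:
  2.66 mL → 2.66
  6.66 mL → 6.66
  0.0429 L = 0.0429 × 10^3 mL = 42.9
  7230 uL = 7230 × 10^-3 mL = 7.23
  0.00143 L = 0.00143 × 10^3 mL = 1.43
Sum: 2.66 + 6.66 + 42.9 + 7.23 + 1.43 = 60.88

60.88 mL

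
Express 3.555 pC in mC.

pico = 10⁻¹², milli = 10⁻³; factor is 10⁻⁹.
3.555 × 10⁻⁹ = 0.000000003555

0.000000003555 mC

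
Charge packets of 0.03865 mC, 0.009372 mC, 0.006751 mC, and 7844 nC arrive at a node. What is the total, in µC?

62.617 µC

In µC:
  0.03865 mC = 0.03865e3 µC = 38.65
  0.009372 mC = 0.009372e3 µC = 9.372
  0.006751 mC = 0.006751e3 µC = 6.751
  7844 nC = 7844e-3 µC = 7.844
Sum: 38.65 + 9.372 + 6.751 + 7.844 = 62.617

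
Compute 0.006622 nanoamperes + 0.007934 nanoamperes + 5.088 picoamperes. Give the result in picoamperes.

19.644 picoamperes

In picoamperes:
  0.006622 nanoamperes = 0.006622e3 picoamperes = 6.622
  0.007934 nanoamperes = 0.007934e3 picoamperes = 7.934
  5.088 picoamperes → 5.088
Sum: 6.622 + 7.934 + 5.088 = 19.644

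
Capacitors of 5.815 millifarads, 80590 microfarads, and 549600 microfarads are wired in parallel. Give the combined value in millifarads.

636.005 millifarads

In millifarads:
  5.815 millifarads → 5.815
  80590 microfarads = 80590 × 10⁻³ millifarads = 80.59
  549600 microfarads = 549600 × 10⁻³ millifarads = 549.6
Sum: 5.815 + 80.59 + 549.6 = 636.005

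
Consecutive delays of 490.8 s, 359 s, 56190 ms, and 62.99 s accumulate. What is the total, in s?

968.98 s

In s:
  490.8 s → 490.8
  359 s → 359
  56190 ms = 56190e-3 s = 56.19
  62.99 s → 62.99
Sum: 490.8 + 359 + 56.19 + 62.99 = 968.98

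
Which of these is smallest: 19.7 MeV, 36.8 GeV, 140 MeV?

19.7 MeV

19.7 MeV = 19700000 eV
36.8 GeV = 36800000000 eV
140 MeV = 140000000 eV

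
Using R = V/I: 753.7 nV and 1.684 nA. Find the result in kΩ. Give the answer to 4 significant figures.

(753.7e-9) / (1.684e-9) = 447.565 Ω

0.4476 kΩ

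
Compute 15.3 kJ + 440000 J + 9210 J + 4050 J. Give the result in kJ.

468.56 kJ

In kJ:
  15.3 kJ → 15.3
  440000 J = 440000 × 10^-3 kJ = 440
  9210 J = 9210 × 10^-3 kJ = 9.21
  4050 J = 4050 × 10^-3 kJ = 4.05
Sum: 15.3 + 440 + 9.21 + 4.05 = 468.56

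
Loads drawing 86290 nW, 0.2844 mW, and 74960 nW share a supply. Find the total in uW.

445.65 uW

In uW:
  86290 nW = 86290e-3 uW = 86.29
  0.2844 mW = 0.2844e3 uW = 284.4
  74960 nW = 74960e-3 uW = 74.96
Sum: 86.29 + 284.4 + 74.96 = 445.65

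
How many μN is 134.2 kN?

134200000000 μN

kilo = 10³, micro = 10⁻⁶; factor is 10⁹.
134.2 × 10⁹ = 134200000000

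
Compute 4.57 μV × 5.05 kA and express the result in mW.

4.57 × 10⁻⁶ × 5.05 × 10³ = 23.0785 × 10⁻³ W

23.0785 mW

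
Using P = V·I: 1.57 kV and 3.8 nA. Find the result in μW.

5.966 μW

1.57 × 10³ × 3.8 × 10⁻⁹ = 5.966 × 10⁻⁶ W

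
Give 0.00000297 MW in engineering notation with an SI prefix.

2.97 W

= 2.97 W; mantissa already in [1, 1000).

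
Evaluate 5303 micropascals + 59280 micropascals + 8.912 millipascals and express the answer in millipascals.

In millipascals:
  5303 micropascals = 5303 × 10⁻³ millipascals = 5.303
  59280 micropascals = 59280 × 10⁻³ millipascals = 59.28
  8.912 millipascals → 8.912
Sum: 5.303 + 59.28 + 8.912 = 73.495

73.495 millipascals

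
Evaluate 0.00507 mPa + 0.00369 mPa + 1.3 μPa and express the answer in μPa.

10.06 μPa

In μPa:
  0.00507 mPa = 0.00507 × 10^3 μPa = 5.07
  0.00369 mPa = 0.00369 × 10^3 μPa = 3.69
  1.3 μPa → 1.3
Sum: 5.07 + 3.69 + 1.3 = 10.06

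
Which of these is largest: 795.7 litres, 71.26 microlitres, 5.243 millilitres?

795.7 litres

795.7 litres = 795.7 litres
71.26 microlitres = 0.00007126 litres
5.243 millilitres = 0.005243 litres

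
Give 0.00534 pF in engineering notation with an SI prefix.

= 5.34e-15 F; 1e-15 is femto.

5.34 fF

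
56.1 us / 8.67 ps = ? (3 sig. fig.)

6470000

(56.1e-6) / (8.67e-12) = 6.471e6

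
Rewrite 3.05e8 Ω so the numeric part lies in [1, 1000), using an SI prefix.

= 305e6 Ω; 1e6 is mega.

305 MΩ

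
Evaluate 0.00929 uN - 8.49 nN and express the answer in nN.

0.8 nN

In nN:
  0.00929 uN = 0.00929 × 10^3 nN = 9.29
  8.49 nN → 8.49
Difference: 9.29 - 8.49 = 0.8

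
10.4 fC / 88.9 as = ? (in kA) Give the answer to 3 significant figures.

(10.4e-15) / (88.9e-18) = 0.11699e3 A

0.117 kA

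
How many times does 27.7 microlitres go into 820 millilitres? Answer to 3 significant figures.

(820 × 10^-3) / (27.7 × 10^-6) = 29.6 × 10^3

29600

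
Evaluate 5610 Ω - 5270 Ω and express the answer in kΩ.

0.34 kΩ

In kΩ:
  5610 Ω = 5610 × 10⁻³ kΩ = 5.61
  5270 Ω = 5270 × 10⁻³ kΩ = 5.27
Difference: 5.61 - 5.27 = 0.34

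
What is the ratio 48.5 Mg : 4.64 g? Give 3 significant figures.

(48.5 × 10^6) / (4.64) = 10.45 × 10^6

10500000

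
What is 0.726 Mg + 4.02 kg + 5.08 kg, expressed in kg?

735.1 kg

In kg:
  0.726 Mg = 0.726 × 10³ kg = 726
  4.02 kg → 4.02
  5.08 kg → 5.08
Sum: 726 + 4.02 + 5.08 = 735.1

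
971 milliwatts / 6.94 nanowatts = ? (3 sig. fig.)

140000000

(971 × 10⁻³) / (6.94 × 10⁻⁹) = 139.9 × 10⁶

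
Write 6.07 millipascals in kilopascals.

milli = 10⁻³, kilo = 10³; factor is 10⁻⁶.
6.07 × 10⁻⁶ = 0.00000607

0.00000607 kilopascals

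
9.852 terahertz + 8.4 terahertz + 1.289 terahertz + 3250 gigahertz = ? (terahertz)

22.791 terahertz

In terahertz:
  9.852 terahertz → 9.852
  8.4 terahertz → 8.4
  1.289 terahertz → 1.289
  3250 gigahertz = 3250 × 10^-3 terahertz = 3.25
Sum: 9.852 + 8.4 + 1.289 + 3.25 = 22.791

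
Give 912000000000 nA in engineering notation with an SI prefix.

912 A

= 912 A; mantissa already in [1, 1000).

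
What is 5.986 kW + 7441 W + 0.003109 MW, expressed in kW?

In kW:
  5.986 kW → 5.986
  7441 W = 7441 × 10^-3 kW = 7.441
  0.003109 MW = 0.003109 × 10^3 kW = 3.109
Sum: 5.986 + 7.441 + 3.109 = 16.536

16.536 kW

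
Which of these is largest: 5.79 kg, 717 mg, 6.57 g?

5.79 kg = 5790 g
717 mg = 0.717 g
6.57 g = 6.57 g

5.79 kg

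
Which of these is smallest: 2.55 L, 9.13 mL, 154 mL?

2.55 L = 2.55 L
9.13 mL = 0.00913 L
154 mL = 0.154 L

9.13 mL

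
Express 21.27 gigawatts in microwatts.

21270000000000000 microwatts

giga = 10⁹, micro = 10⁻⁶; factor is 10¹⁵.
21.27 × 10¹⁵ = 21270000000000000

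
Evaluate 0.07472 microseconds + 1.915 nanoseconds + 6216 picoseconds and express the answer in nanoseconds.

82.851 nanoseconds

In nanoseconds:
  0.07472 microseconds = 0.07472 × 10^3 nanoseconds = 74.72
  1.915 nanoseconds → 1.915
  6216 picoseconds = 6216 × 10^-3 nanoseconds = 6.216
Sum: 74.72 + 1.915 + 6.216 = 82.851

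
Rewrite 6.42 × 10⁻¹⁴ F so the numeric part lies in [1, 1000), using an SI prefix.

64.2 fF

= 64.2 × 10⁻¹⁵ F; 10⁻¹⁵ is femto.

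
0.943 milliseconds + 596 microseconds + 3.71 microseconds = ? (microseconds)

1542.71 microseconds

In microseconds:
  0.943 milliseconds = 0.943e3 microseconds = 943
  596 microseconds → 596
  3.71 microseconds → 3.71
Sum: 943 + 596 + 3.71 = 1542.71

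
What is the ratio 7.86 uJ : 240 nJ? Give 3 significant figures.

(7.86 × 10^-6) / (240 × 10^-9) = 0.03275 × 10^3

32.8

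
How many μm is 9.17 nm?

nano = 10⁻⁹, micro = 10⁻⁶; factor is 10⁻³.
9.17 × 10⁻³ = 0.00917

0.00917 μm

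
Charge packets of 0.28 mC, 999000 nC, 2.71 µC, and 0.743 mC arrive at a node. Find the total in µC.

In µC:
  0.28 mC = 0.28e3 µC = 280
  999000 nC = 999000e-3 µC = 999
  2.71 µC → 2.71
  0.743 mC = 0.743e3 µC = 743
Sum: 280 + 999 + 2.71 + 743 = 2024.71

2024.71 µC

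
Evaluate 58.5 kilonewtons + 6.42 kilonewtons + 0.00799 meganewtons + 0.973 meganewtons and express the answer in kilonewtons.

In kilonewtons:
  58.5 kilonewtons → 58.5
  6.42 kilonewtons → 6.42
  0.00799 meganewtons = 0.00799 × 10^3 kilonewtons = 7.99
  0.973 meganewtons = 0.973 × 10^3 kilonewtons = 973
Sum: 58.5 + 6.42 + 7.99 + 973 = 1045.91

1045.91 kilonewtons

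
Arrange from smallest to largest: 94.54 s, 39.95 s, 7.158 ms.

94.54 s = 94.54 s
39.95 s = 39.95 s
7.158 ms = 0.007158 s

7.158 ms < 39.95 s < 94.54 s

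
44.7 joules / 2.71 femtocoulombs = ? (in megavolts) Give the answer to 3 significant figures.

(44.7) / (2.71e-15) = 16.494e15 V

16500000000 megavolts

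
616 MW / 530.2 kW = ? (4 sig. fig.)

(616 × 10⁶) / (530.2 × 10³) = 1.1618 × 10³

1162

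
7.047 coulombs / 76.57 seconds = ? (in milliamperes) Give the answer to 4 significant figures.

(7.047) / (76.57) = 0.0920334 A

92.03 milliamperes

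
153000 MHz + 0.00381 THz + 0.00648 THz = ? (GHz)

163.29 GHz

In GHz:
  153000 MHz = 153000e-3 GHz = 153
  0.00381 THz = 0.00381e3 GHz = 3.81
  0.00648 THz = 0.00648e3 GHz = 6.48
Sum: 153 + 3.81 + 6.48 = 163.29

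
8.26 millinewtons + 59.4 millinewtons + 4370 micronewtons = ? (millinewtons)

72.03 millinewtons

In millinewtons:
  8.26 millinewtons → 8.26
  59.4 millinewtons → 59.4
  4370 micronewtons = 4370 × 10^-3 millinewtons = 4.37
Sum: 8.26 + 59.4 + 4.37 = 72.03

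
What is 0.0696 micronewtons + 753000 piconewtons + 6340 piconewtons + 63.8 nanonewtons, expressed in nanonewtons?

In nanonewtons:
  0.0696 micronewtons = 0.0696e3 nanonewtons = 69.6
  753000 piconewtons = 753000e-3 nanonewtons = 753
  6340 piconewtons = 6340e-3 nanonewtons = 6.34
  63.8 nanonewtons → 63.8
Sum: 69.6 + 753 + 6.34 + 63.8 = 892.74

892.74 nanonewtons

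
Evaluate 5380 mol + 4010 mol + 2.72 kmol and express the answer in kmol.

In kmol:
  5380 mol = 5380e-3 kmol = 5.38
  4010 mol = 4010e-3 kmol = 4.01
  2.72 kmol → 2.72
Sum: 5.38 + 4.01 + 2.72 = 12.11

12.11 kmol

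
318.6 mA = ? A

0.3186 A

milli = 10⁻³, (no prefix) = 10⁰; factor is 10⁻³.
318.6 × 10⁻³ = 0.3186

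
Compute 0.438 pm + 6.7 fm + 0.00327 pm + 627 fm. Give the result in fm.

In fm:
  0.438 pm = 0.438e3 fm = 438
  6.7 fm → 6.7
  0.00327 pm = 0.00327e3 fm = 3.27
  627 fm → 627
Sum: 438 + 6.7 + 3.27 + 627 = 1074.97

1074.97 fm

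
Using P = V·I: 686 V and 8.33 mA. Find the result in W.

5.71438 W

686 × 8.33 × 10⁻³ = 5714.38 × 10⁻³ W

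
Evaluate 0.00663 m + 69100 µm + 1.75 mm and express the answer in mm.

In mm:
  0.00663 m = 0.00663e3 mm = 6.63
  69100 µm = 69100e-3 mm = 69.1
  1.75 mm → 1.75
Sum: 6.63 + 69.1 + 1.75 = 77.48

77.48 mm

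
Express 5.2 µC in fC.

5200000000 fC

micro = 10⁻⁶, femto = 10⁻¹⁵; factor is 10⁹.
5.2 × 10⁹ = 5200000000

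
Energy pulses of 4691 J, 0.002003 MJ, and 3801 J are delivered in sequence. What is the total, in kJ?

In kJ:
  4691 J = 4691e-3 kJ = 4.691
  0.002003 MJ = 0.002003e3 kJ = 2.003
  3801 J = 3801e-3 kJ = 3.801
Sum: 4.691 + 2.003 + 3.801 = 10.495

10.495 kJ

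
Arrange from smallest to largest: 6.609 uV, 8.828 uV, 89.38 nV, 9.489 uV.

6.609 uV = 0.000006609 V
8.828 uV = 0.000008828 V
89.38 nV = 0.00000008938 V
9.489 uV = 0.000009489 V

89.38 nV < 6.609 uV < 8.828 uV < 9.489 uV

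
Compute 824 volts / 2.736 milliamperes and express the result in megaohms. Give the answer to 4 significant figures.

(824) / (2.736e-3) = 301.17e3 Ω

0.3012 megaohms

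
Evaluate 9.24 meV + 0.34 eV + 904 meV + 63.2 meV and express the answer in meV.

1316.44 meV

In meV:
  9.24 meV → 9.24
  0.34 eV = 0.34 × 10³ meV = 340
  904 meV → 904
  63.2 meV → 63.2
Sum: 9.24 + 340 + 904 + 63.2 = 1316.44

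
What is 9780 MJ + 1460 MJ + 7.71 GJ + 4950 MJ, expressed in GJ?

In GJ:
  9780 MJ = 9780 × 10⁻³ GJ = 9.78
  1460 MJ = 1460 × 10⁻³ GJ = 1.46
  7.71 GJ → 7.71
  4950 MJ = 4950 × 10⁻³ GJ = 4.95
Sum: 9.78 + 1.46 + 7.71 + 4.95 = 23.9

23.9 GJ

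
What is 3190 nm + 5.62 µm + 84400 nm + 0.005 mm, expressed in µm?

In µm:
  3190 nm = 3190 × 10^-3 µm = 3.19
  5.62 µm → 5.62
  84400 nm = 84400 × 10^-3 µm = 84.4
  0.005 mm = 0.005 × 10^3 µm = 5
Sum: 3.19 + 5.62 + 84.4 + 5 = 98.21

98.21 µm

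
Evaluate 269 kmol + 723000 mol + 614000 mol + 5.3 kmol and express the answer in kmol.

1611.3 kmol

In kmol:
  269 kmol → 269
  723000 mol = 723000 × 10^-3 kmol = 723
  614000 mol = 614000 × 10^-3 kmol = 614
  5.3 kmol → 5.3
Sum: 269 + 723 + 614 + 5.3 = 1611.3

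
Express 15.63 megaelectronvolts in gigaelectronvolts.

mega = 10⁶, giga = 10⁹; factor is 10⁻³.
15.63 × 10⁻³ = 0.01563

0.01563 gigaelectronvolts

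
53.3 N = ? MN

0.0000533 MN

(no prefix) = 10⁰, mega = 10⁶; factor is 10⁻⁶.
53.3 × 10⁻⁶ = 0.0000533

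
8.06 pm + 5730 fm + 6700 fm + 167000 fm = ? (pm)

In pm:
  8.06 pm → 8.06
  5730 fm = 5730e-3 pm = 5.73
  6700 fm = 6700e-3 pm = 6.7
  167000 fm = 167000e-3 pm = 167
Sum: 8.06 + 5.73 + 6.7 + 167 = 187.49

187.49 pm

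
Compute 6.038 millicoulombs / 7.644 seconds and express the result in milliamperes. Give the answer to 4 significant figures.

(6.038 × 10⁻³) / (7.644) = 0.789901 × 10⁻³ A

0.7899 milliamperes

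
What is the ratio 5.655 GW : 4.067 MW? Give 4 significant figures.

1390

(5.655e9) / (4.067e6) = 1.3905e3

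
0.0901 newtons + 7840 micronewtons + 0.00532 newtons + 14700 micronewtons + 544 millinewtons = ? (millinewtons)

In millinewtons:
  0.0901 newtons = 0.0901e3 millinewtons = 90.1
  7840 micronewtons = 7840e-3 millinewtons = 7.84
  0.00532 newtons = 0.00532e3 millinewtons = 5.32
  14700 micronewtons = 14700e-3 millinewtons = 14.7
  544 millinewtons → 544
Sum: 90.1 + 7.84 + 5.32 + 14.7 + 544 = 661.96

661.96 millinewtons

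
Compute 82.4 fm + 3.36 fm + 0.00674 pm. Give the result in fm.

In fm:
  82.4 fm → 82.4
  3.36 fm → 3.36
  0.00674 pm = 0.00674e3 fm = 6.74
Sum: 82.4 + 3.36 + 6.74 = 92.5

92.5 fm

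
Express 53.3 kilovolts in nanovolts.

kilo = 1e3, nano = 1e-9; factor is 1e12.
53.3 × 1e12 = 53300000000000

53300000000000 nanovolts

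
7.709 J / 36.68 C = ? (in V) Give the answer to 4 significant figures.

(7.709) / (36.68) = 0.210169 V

0.2102 V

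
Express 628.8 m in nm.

(no prefix) = 10^0, nano = 10^-9; factor is 10^9.
628.8 × 10^9 = 628800000000

628800000000 nm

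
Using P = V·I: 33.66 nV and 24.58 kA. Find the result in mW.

0.8273628 mW

33.66 × 10⁻⁹ × 24.58 × 10³ = 827.3628 × 10⁻⁶ W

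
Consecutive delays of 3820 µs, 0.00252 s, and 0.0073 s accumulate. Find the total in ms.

In ms:
  3820 µs = 3820 × 10⁻³ ms = 3.82
  0.00252 s = 0.00252 × 10³ ms = 2.52
  0.0073 s = 0.0073 × 10³ ms = 7.3
Sum: 3.82 + 2.52 + 7.3 = 13.64

13.64 ms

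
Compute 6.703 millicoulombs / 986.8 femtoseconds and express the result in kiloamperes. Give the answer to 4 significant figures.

6793000 kiloamperes

(6.703 × 10^-3) / (986.8 × 10^-15) = 0.00679266 × 10^12 A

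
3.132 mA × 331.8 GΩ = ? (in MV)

1039.1976 MV

3.132 × 10^-3 × 331.8 × 10^9 = 1039.1976 × 10^6 V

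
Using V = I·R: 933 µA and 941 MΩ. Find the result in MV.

0.877953 MV

933 × 10^-6 × 941 × 10^6 = 877953 V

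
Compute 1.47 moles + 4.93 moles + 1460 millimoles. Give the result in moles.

In moles:
  1.47 moles → 1.47
  4.93 moles → 4.93
  1460 millimoles = 1460 × 10^-3 moles = 1.46
Sum: 1.47 + 4.93 + 1.46 = 7.86

7.86 moles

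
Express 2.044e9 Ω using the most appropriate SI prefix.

= 2.044e9 Ω; 1e9 is giga.

2.044 GΩ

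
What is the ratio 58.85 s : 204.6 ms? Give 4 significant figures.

(58.85) / (204.6e-3) = 0.28763e3

287.6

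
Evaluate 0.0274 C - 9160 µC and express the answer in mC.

18.24 mC

In mC:
  0.0274 C = 0.0274e3 mC = 27.4
  9160 µC = 9160e-3 mC = 9.16
Difference: 27.4 - 9.16 = 18.24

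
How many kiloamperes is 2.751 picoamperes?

0.000000000000002751 kiloamperes

pico = 1e-12, kilo = 1e3; factor is 1e-15.
2.751 × 1e-15 = 0.000000000000002751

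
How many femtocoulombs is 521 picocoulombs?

pico = 10⁻¹², femto = 10⁻¹⁵; factor is 10³.
521 × 10³ = 521000

521000 femtocoulombs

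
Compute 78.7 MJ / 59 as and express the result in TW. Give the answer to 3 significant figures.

1330000000000 TW

(78.7 × 10^6) / (59 × 10^-18) = 1.3339 × 10^24 W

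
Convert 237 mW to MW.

milli = 1e-3, mega = 1e6; factor is 1e-9.
237 × 1e-9 = 0.000000237

0.000000237 MW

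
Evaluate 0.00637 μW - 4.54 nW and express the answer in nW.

In nW:
  0.00637 μW = 0.00637 × 10³ nW = 6.37
  4.54 nW → 4.54
Difference: 6.37 - 4.54 = 1.83

1.83 nW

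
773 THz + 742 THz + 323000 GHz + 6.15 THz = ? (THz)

1844.15 THz

In THz:
  773 THz → 773
  742 THz → 742
  323000 GHz = 323000 × 10^-3 THz = 323
  6.15 THz → 6.15
Sum: 773 + 742 + 323 + 6.15 = 1844.15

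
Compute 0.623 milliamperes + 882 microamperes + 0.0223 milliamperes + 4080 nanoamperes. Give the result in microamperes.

In microamperes:
  0.623 milliamperes = 0.623e3 microamperes = 623
  882 microamperes → 882
  0.0223 milliamperes = 0.0223e3 microamperes = 22.3
  4080 nanoamperes = 4080e-3 microamperes = 4.08
Sum: 623 + 882 + 22.3 + 4.08 = 1531.38

1531.38 microamperes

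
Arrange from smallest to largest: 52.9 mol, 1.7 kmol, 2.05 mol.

52.9 mol = 52.9 mol
1.7 kmol = 1700 mol
2.05 mol = 2.05 mol

2.05 mol < 52.9 mol < 1.7 kmol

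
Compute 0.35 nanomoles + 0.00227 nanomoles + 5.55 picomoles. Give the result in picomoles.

In picomoles:
  0.35 nanomoles = 0.35 × 10³ picomoles = 350
  0.00227 nanomoles = 0.00227 × 10³ picomoles = 2.27
  5.55 picomoles → 5.55
Sum: 350 + 2.27 + 5.55 = 357.82

357.82 picomoles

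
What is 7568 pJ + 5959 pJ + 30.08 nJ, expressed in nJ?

43.607 nJ

In nJ:
  7568 pJ = 7568e-3 nJ = 7.568
  5959 pJ = 5959e-3 nJ = 5.959
  30.08 nJ → 30.08
Sum: 7.568 + 5.959 + 30.08 = 43.607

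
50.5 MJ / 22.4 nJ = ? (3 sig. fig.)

2250000000000000

(50.5 × 10^6) / (22.4 × 10^-9) = 2.254 × 10^15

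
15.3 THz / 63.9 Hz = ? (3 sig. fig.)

(15.3e12) / (63.9) = 0.2394e12

239000000000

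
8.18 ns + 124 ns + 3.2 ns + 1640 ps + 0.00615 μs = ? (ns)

143.17 ns

In ns:
  8.18 ns → 8.18
  124 ns → 124
  3.2 ns → 3.2
  1640 ps = 1640 × 10^-3 ns = 1.64
  0.00615 μs = 0.00615 × 10^3 ns = 6.15
Sum: 8.18 + 124 + 3.2 + 1.64 + 6.15 = 143.17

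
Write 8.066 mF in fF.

8066000000000 fF

milli = 10⁻³, femto = 10⁻¹⁵; factor is 10¹².
8.066 × 10¹² = 8066000000000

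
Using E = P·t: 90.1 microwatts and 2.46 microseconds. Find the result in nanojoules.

90.1 × 10^-6 × 2.46 × 10^-6 = 221.646 × 10^-12 J

0.221646 nanojoules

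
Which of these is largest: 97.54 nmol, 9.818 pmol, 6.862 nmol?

97.54 nmol = 0.00000009754 mol
9.818 pmol = 0.000000000009818 mol
6.862 nmol = 0.000000006862 mol

97.54 nmol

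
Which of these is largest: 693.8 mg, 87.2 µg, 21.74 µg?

693.8 mg

693.8 mg = 0.6938 g
87.2 µg = 0.0000872 g
21.74 µg = 0.00002174 g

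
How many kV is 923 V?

0.923 kV

(no prefix) = 10⁰, kilo = 10³; factor is 10⁻³.
923 × 10⁻³ = 0.923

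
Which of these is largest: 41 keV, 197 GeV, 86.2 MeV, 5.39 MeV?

197 GeV

41 keV = 41000 eV
197 GeV = 197000000000 eV
86.2 MeV = 86200000 eV
5.39 MeV = 5390000 eV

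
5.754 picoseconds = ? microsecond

0.000005754 microseconds

pico = 10⁻¹², micro = 10⁻⁶; factor is 10⁻⁶.
5.754 × 10⁻⁶ = 0.000005754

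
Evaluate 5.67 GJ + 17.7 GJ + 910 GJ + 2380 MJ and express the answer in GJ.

In GJ:
  5.67 GJ → 5.67
  17.7 GJ → 17.7
  910 GJ → 910
  2380 MJ = 2380e-3 GJ = 2.38
Sum: 5.67 + 17.7 + 910 + 2.38 = 935.75

935.75 GJ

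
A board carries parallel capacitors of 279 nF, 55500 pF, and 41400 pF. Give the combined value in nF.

375.9 nF

In nF:
  279 nF → 279
  55500 pF = 55500 × 10⁻³ nF = 55.5
  41400 pF = 41400 × 10⁻³ nF = 41.4
Sum: 279 + 55.5 + 41.4 = 375.9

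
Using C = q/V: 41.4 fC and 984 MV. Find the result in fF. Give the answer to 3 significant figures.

(41.4 × 10^-15) / (984 × 10^6) = 0.042073 × 10^-21 F

0.0000000421 fF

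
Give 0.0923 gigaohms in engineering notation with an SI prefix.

92.3 megaohms

= 92.3 × 10⁶ ohms; 10⁶ is mega.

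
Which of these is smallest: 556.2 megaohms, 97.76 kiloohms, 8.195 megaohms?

97.76 kiloohms

556.2 megaohms = 556200000 ohms
97.76 kiloohms = 97760 ohms
8.195 megaohms = 8195000 ohms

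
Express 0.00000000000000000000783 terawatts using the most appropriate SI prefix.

= 7.83 × 10⁻⁹ watts; 10⁻⁹ is nano.

7.83 nanowatts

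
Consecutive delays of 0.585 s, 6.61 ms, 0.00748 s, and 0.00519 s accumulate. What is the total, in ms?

In ms:
  0.585 s = 0.585 × 10³ ms = 585
  6.61 ms → 6.61
  0.00748 s = 0.00748 × 10³ ms = 7.48
  0.00519 s = 0.00519 × 10³ ms = 5.19
Sum: 585 + 6.61 + 7.48 + 5.19 = 604.28

604.28 ms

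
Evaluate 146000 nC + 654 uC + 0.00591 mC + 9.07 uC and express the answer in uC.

In uC:
  146000 nC = 146000e-3 uC = 146
  654 uC → 654
  0.00591 mC = 0.00591e3 uC = 5.91
  9.07 uC → 9.07
Sum: 146 + 654 + 5.91 + 9.07 = 814.98

814.98 uC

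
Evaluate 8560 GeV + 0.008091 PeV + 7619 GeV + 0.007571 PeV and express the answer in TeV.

31.841 TeV

In TeV:
  8560 GeV = 8560 × 10^-3 TeV = 8.56
  0.008091 PeV = 0.008091 × 10^3 TeV = 8.091
  7619 GeV = 7619 × 10^-3 TeV = 7.619
  0.007571 PeV = 0.007571 × 10^3 TeV = 7.571
Sum: 8.56 + 8.091 + 7.619 + 7.571 = 31.841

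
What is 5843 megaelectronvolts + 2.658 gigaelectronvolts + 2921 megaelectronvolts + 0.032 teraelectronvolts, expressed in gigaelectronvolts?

43.422 gigaelectronvolts

In gigaelectronvolts:
  5843 megaelectronvolts = 5843 × 10⁻³ gigaelectronvolts = 5.843
  2.658 gigaelectronvolts → 2.658
  2921 megaelectronvolts = 2921 × 10⁻³ gigaelectronvolts = 2.921
  0.032 teraelectronvolts = 0.032 × 10³ gigaelectronvolts = 32
Sum: 5.843 + 2.658 + 2.921 + 32 = 43.422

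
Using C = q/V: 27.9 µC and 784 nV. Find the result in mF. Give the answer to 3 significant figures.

35600 mF

(27.9 × 10⁻⁶) / (784 × 10⁻⁹) = 0.035587 × 10³ F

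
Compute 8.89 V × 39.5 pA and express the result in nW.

0.351155 nW

8.89 × 39.5 × 10^-12 = 351.155 × 10^-12 W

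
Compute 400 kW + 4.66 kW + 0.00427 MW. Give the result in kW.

In kW:
  400 kW → 400
  4.66 kW → 4.66
  0.00427 MW = 0.00427 × 10^3 kW = 4.27
Sum: 400 + 4.66 + 4.27 = 408.93

408.93 kW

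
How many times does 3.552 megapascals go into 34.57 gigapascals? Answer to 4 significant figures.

(34.57 × 10^9) / (3.552 × 10^6) = 9.7325 × 10^3

9733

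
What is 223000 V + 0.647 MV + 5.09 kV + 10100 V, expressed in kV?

885.19 kV

In kV:
  223000 V = 223000 × 10^-3 kV = 223
  0.647 MV = 0.647 × 10^3 kV = 647
  5.09 kV → 5.09
  10100 V = 10100 × 10^-3 kV = 10.1
Sum: 223 + 647 + 5.09 + 10.1 = 885.19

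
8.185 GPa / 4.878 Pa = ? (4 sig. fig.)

1678000000

(8.185e9) / (4.878) = 1.6779e9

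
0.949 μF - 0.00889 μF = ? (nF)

940.11 nF

In nF:
  0.949 μF = 0.949 × 10^3 nF = 949
  0.00889 μF = 0.00889 × 10^3 nF = 8.89
Difference: 949 - 8.89 = 940.11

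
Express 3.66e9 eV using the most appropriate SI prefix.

= 3.66e9 eV; 1e9 is giga.

3.66 GeV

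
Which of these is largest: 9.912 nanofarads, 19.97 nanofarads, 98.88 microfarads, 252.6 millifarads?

9.912 nanofarads = 0.000000009912 farads
19.97 nanofarads = 0.00000001997 farads
98.88 microfarads = 0.00009888 farads
252.6 millifarads = 0.2526 farads

252.6 millifarads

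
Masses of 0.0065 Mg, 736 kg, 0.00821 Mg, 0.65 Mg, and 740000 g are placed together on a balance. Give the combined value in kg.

2140.71 kg

In kg:
  0.0065 Mg = 0.0065 × 10^3 kg = 6.5
  736 kg → 736
  0.00821 Mg = 0.00821 × 10^3 kg = 8.21
  0.65 Mg = 0.65 × 10^3 kg = 650
  740000 g = 740000 × 10^-3 kg = 740
Sum: 6.5 + 736 + 8.21 + 650 + 740 = 2140.71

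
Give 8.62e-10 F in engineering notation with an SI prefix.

= 862e-12 F; 1e-12 is pico.

862 pF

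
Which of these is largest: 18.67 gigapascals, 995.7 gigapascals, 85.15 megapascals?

18.67 gigapascals = 18670000000 pascals
995.7 gigapascals = 995700000000 pascals
85.15 megapascals = 85150000 pascals

995.7 gigapascals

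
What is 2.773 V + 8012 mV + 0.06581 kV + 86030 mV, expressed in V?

In V:
  2.773 V → 2.773
  8012 mV = 8012 × 10⁻³ V = 8.012
  0.06581 kV = 0.06581 × 10³ V = 65.81
  86030 mV = 86030 × 10⁻³ V = 86.03
Sum: 2.773 + 8.012 + 65.81 + 86.03 = 162.625

162.625 V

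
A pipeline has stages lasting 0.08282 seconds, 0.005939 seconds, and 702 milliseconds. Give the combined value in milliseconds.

In milliseconds:
  0.08282 seconds = 0.08282 × 10³ milliseconds = 82.82
  0.005939 seconds = 0.005939 × 10³ milliseconds = 5.939
  702 milliseconds → 702
Sum: 82.82 + 5.939 + 702 = 790.759

790.759 milliseconds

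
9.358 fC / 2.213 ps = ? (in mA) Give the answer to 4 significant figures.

4.229 mA

(9.358 × 10^-15) / (2.213 × 10^-12) = 4.22865 × 10^-3 A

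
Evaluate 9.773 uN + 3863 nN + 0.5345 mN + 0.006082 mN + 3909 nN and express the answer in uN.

558.127 uN

In uN:
  9.773 uN → 9.773
  3863 nN = 3863e-3 uN = 3.863
  0.5345 mN = 0.5345e3 uN = 534.5
  0.006082 mN = 0.006082e3 uN = 6.082
  3909 nN = 3909e-3 uN = 3.909
Sum: 9.773 + 3.863 + 534.5 + 6.082 + 3.909 = 558.127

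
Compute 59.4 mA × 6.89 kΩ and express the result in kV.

59.4e-3 × 6.89e3 = 409.266 V

0.409266 kV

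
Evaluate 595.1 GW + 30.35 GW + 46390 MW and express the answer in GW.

671.84 GW

In GW:
  595.1 GW → 595.1
  30.35 GW → 30.35
  46390 MW = 46390 × 10⁻³ GW = 46.39
Sum: 595.1 + 30.35 + 46.39 = 671.84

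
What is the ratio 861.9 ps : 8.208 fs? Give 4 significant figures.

(861.9 × 10^-12) / (8.208 × 10^-15) = 105.01 × 10^3

105000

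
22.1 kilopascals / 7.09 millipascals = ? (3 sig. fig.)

(22.1 × 10^3) / (7.09 × 10^-3) = 3.117 × 10^6

3120000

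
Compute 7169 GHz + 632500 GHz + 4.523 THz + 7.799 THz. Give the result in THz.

In THz:
  7169 GHz = 7169 × 10⁻³ THz = 7.169
  632500 GHz = 632500 × 10⁻³ THz = 632.5
  4.523 THz → 4.523
  7.799 THz → 7.799
Sum: 7.169 + 632.5 + 4.523 + 7.799 = 651.991

651.991 THz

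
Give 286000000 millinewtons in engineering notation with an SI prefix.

286 kilonewtons

= 286 × 10^3 newtons; 10^3 is kilo.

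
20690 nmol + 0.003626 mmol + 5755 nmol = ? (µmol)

30.071 µmol

In µmol:
  20690 nmol = 20690 × 10⁻³ µmol = 20.69
  0.003626 mmol = 0.003626 × 10³ µmol = 3.626
  5755 nmol = 5755 × 10⁻³ µmol = 5.755
Sum: 20.69 + 3.626 + 5.755 = 30.071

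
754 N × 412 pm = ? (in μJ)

754 × 412e-12 = 310648e-12 J

0.310648 μJ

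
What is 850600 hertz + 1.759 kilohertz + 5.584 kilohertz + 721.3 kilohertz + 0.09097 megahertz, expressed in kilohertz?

1670.213 kilohertz

In kilohertz:
  850600 hertz = 850600 × 10⁻³ kilohertz = 850.6
  1.759 kilohertz → 1.759
  5.584 kilohertz → 5.584
  721.3 kilohertz → 721.3
  0.09097 megahertz = 0.09097 × 10³ kilohertz = 90.97
Sum: 850.6 + 1.759 + 5.584 + 721.3 + 90.97 = 1670.213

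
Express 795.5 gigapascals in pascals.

795500000000 pascals

giga = 10⁹, (no prefix) = 10⁰; factor is 10⁹.
795.5 × 10⁹ = 795500000000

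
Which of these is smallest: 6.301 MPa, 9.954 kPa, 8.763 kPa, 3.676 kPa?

6.301 MPa = 6301000 Pa
9.954 kPa = 9954 Pa
8.763 kPa = 8763 Pa
3.676 kPa = 3676 Pa

3.676 kPa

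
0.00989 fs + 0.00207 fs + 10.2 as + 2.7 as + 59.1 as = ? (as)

83.96 as

In as:
  0.00989 fs = 0.00989 × 10^3 as = 9.89
  0.00207 fs = 0.00207 × 10^3 as = 2.07
  10.2 as → 10.2
  2.7 as → 2.7
  59.1 as → 59.1
Sum: 9.89 + 2.07 + 10.2 + 2.7 + 59.1 = 83.96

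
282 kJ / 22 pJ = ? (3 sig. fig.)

(282e3) / (22e-12) = 12.82e15

12800000000000000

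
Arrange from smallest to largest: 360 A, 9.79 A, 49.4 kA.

9.79 A < 360 A < 49.4 kA

360 A = 360 A
9.79 A = 9.79 A
49.4 kA = 49400 A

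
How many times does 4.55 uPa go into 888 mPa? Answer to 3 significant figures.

(888e-3) / (4.55e-6) = 195.2e3

195000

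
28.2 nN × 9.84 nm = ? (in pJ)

0.000277488 pJ

28.2 × 10^-9 × 9.84 × 10^-9 = 277.488 × 10^-18 J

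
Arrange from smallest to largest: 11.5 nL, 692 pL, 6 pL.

6 pL < 692 pL < 11.5 nL

11.5 nL = 0.0000000115 L
692 pL = 0.000000000692 L
6 pL = 0.000000000006 L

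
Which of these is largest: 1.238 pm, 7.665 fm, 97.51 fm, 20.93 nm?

1.238 pm = 0.000000000001238 m
7.665 fm = 0.000000000000007665 m
97.51 fm = 0.00000000000009751 m
20.93 nm = 0.00000002093 m

20.93 nm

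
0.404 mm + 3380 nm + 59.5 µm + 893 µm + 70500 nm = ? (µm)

In µm:
  0.404 mm = 0.404 × 10³ µm = 404
  3380 nm = 3380 × 10⁻³ µm = 3.38
  59.5 µm → 59.5
  893 µm → 893
  70500 nm = 70500 × 10⁻³ µm = 70.5
Sum: 404 + 3.38 + 59.5 + 893 + 70.5 = 1430.38

1430.38 µm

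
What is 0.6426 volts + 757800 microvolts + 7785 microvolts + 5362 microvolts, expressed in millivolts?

In millivolts:
  0.6426 volts = 0.6426 × 10^3 millivolts = 642.6
  757800 microvolts = 757800 × 10^-3 millivolts = 757.8
  7785 microvolts = 7785 × 10^-3 millivolts = 7.785
  5362 microvolts = 5362 × 10^-3 millivolts = 5.362
Sum: 642.6 + 757.8 + 7.785 + 5.362 = 1413.547

1413.547 millivolts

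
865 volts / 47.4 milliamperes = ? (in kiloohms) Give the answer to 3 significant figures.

(865) / (47.4e-3) = 18.249e3 Ω

18.2 kiloohms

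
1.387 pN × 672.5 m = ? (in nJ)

1.387e-12 × 672.5 = 932.7575e-12 J

0.9327575 nJ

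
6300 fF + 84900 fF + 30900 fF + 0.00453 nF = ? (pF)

126.63 pF

In pF:
  6300 fF = 6300 × 10^-3 pF = 6.3
  84900 fF = 84900 × 10^-3 pF = 84.9
  30900 fF = 30900 × 10^-3 pF = 30.9
  0.00453 nF = 0.00453 × 10^3 pF = 4.53
Sum: 6.3 + 84.9 + 30.9 + 4.53 = 126.63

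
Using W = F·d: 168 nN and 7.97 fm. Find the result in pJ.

168 × 10^-9 × 7.97 × 10^-15 = 1338.96 × 10^-24 J

0.00000000133896 pJ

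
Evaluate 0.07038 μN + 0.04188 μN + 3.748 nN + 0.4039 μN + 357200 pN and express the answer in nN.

877.108 nN

In nN:
  0.07038 μN = 0.07038e3 nN = 70.38
  0.04188 μN = 0.04188e3 nN = 41.88
  3.748 nN → 3.748
  0.4039 μN = 0.4039e3 nN = 403.9
  357200 pN = 357200e-3 nN = 357.2
Sum: 70.38 + 41.88 + 3.748 + 403.9 + 357.2 = 877.108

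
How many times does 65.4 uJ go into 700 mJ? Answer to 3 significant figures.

10700

(700e-3) / (65.4e-6) = 10.7e3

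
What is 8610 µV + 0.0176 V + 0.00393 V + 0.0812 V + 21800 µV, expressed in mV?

In mV:
  8610 µV = 8610 × 10^-3 mV = 8.61
  0.0176 V = 0.0176 × 10^3 mV = 17.6
  0.00393 V = 0.00393 × 10^3 mV = 3.93
  0.0812 V = 0.0812 × 10^3 mV = 81.2
  21800 µV = 21800 × 10^-3 mV = 21.8
Sum: 8.61 + 17.6 + 3.93 + 81.2 + 21.8 = 133.14

133.14 mV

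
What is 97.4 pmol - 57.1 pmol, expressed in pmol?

40.3 pmol

In pmol:
  97.4 pmol → 97.4
  57.1 pmol → 57.1
Difference: 97.4 - 57.1 = 40.3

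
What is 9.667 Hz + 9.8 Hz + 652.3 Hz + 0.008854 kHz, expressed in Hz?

680.621 Hz

In Hz:
  9.667 Hz → 9.667
  9.8 Hz → 9.8
  652.3 Hz → 652.3
  0.008854 kHz = 0.008854e3 Hz = 8.854
Sum: 9.667 + 9.8 + 652.3 + 8.854 = 680.621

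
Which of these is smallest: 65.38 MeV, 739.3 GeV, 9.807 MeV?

65.38 MeV = 65380000 eV
739.3 GeV = 739300000000 eV
9.807 MeV = 9807000 eV

9.807 MeV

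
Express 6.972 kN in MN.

kilo = 10^3, mega = 10^6; factor is 10^-3.
6.972 × 10^-3 = 0.006972

0.006972 MN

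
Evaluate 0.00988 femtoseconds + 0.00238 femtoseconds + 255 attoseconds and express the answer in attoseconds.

In attoseconds:
  0.00988 femtoseconds = 0.00988e3 attoseconds = 9.88
  0.00238 femtoseconds = 0.00238e3 attoseconds = 2.38
  255 attoseconds → 255
Sum: 9.88 + 2.38 + 255 = 267.26

267.26 attoseconds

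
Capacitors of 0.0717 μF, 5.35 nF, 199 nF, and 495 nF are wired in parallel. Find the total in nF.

771.05 nF

In nF:
  0.0717 μF = 0.0717 × 10^3 nF = 71.7
  5.35 nF → 5.35
  199 nF → 199
  495 nF → 495
Sum: 71.7 + 5.35 + 199 + 495 = 771.05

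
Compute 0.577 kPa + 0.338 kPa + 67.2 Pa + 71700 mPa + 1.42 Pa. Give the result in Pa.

1055.32 Pa

In Pa:
  0.577 kPa = 0.577 × 10³ Pa = 577
  0.338 kPa = 0.338 × 10³ Pa = 338
  67.2 Pa → 67.2
  71700 mPa = 71700 × 10⁻³ Pa = 71.7
  1.42 Pa → 1.42
Sum: 577 + 338 + 67.2 + 71.7 + 1.42 = 1055.32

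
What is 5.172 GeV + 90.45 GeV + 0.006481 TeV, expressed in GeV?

In GeV:
  5.172 GeV → 5.172
  90.45 GeV → 90.45
  0.006481 TeV = 0.006481e3 GeV = 6.481
Sum: 5.172 + 90.45 + 6.481 = 102.103

102.103 GeV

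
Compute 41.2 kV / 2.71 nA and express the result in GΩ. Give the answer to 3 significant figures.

(41.2e3) / (2.71e-9) = 15.203e12 Ω

15200 GΩ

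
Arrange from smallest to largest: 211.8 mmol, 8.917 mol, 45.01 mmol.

45.01 mmol < 211.8 mmol < 8.917 mol

211.8 mmol = 0.2118 mol
8.917 mol = 8.917 mol
45.01 mmol = 0.04501 mol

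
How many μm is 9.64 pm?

0.00000964 μm

pico = 10⁻¹², micro = 10⁻⁶; factor is 10⁻⁶.
9.64 × 10⁻⁶ = 0.00000964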